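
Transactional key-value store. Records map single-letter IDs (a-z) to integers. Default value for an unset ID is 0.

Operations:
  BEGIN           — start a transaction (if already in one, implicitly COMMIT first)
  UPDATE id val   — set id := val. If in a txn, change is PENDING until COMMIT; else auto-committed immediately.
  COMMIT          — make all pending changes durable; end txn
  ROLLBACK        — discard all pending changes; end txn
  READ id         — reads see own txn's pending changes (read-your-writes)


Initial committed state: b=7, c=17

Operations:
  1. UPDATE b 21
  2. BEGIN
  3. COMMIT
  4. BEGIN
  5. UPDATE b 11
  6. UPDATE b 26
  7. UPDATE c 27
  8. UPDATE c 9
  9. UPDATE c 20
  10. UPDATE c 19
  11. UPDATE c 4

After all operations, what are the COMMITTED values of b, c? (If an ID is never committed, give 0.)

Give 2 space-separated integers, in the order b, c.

Answer: 21 17

Derivation:
Initial committed: {b=7, c=17}
Op 1: UPDATE b=21 (auto-commit; committed b=21)
Op 2: BEGIN: in_txn=True, pending={}
Op 3: COMMIT: merged [] into committed; committed now {b=21, c=17}
Op 4: BEGIN: in_txn=True, pending={}
Op 5: UPDATE b=11 (pending; pending now {b=11})
Op 6: UPDATE b=26 (pending; pending now {b=26})
Op 7: UPDATE c=27 (pending; pending now {b=26, c=27})
Op 8: UPDATE c=9 (pending; pending now {b=26, c=9})
Op 9: UPDATE c=20 (pending; pending now {b=26, c=20})
Op 10: UPDATE c=19 (pending; pending now {b=26, c=19})
Op 11: UPDATE c=4 (pending; pending now {b=26, c=4})
Final committed: {b=21, c=17}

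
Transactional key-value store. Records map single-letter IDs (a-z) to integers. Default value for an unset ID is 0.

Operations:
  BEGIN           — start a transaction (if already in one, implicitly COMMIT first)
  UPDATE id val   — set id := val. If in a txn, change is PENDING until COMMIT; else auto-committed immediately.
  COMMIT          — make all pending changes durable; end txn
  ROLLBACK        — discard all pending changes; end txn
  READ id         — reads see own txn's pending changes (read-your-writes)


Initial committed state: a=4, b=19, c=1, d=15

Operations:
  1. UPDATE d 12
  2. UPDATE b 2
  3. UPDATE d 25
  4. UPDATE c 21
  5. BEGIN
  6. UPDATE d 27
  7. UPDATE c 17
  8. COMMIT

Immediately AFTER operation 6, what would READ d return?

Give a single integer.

Initial committed: {a=4, b=19, c=1, d=15}
Op 1: UPDATE d=12 (auto-commit; committed d=12)
Op 2: UPDATE b=2 (auto-commit; committed b=2)
Op 3: UPDATE d=25 (auto-commit; committed d=25)
Op 4: UPDATE c=21 (auto-commit; committed c=21)
Op 5: BEGIN: in_txn=True, pending={}
Op 6: UPDATE d=27 (pending; pending now {d=27})
After op 6: visible(d) = 27 (pending={d=27}, committed={a=4, b=2, c=21, d=25})

Answer: 27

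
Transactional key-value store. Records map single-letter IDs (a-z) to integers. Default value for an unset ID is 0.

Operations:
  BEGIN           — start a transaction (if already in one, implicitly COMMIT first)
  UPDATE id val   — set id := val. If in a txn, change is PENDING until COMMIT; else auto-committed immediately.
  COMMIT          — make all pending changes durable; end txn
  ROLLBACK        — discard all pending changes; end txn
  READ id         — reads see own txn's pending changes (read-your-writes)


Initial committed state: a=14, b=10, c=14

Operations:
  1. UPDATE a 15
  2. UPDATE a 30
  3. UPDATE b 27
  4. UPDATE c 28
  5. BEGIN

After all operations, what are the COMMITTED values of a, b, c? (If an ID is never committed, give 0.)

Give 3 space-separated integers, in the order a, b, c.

Answer: 30 27 28

Derivation:
Initial committed: {a=14, b=10, c=14}
Op 1: UPDATE a=15 (auto-commit; committed a=15)
Op 2: UPDATE a=30 (auto-commit; committed a=30)
Op 3: UPDATE b=27 (auto-commit; committed b=27)
Op 4: UPDATE c=28 (auto-commit; committed c=28)
Op 5: BEGIN: in_txn=True, pending={}
Final committed: {a=30, b=27, c=28}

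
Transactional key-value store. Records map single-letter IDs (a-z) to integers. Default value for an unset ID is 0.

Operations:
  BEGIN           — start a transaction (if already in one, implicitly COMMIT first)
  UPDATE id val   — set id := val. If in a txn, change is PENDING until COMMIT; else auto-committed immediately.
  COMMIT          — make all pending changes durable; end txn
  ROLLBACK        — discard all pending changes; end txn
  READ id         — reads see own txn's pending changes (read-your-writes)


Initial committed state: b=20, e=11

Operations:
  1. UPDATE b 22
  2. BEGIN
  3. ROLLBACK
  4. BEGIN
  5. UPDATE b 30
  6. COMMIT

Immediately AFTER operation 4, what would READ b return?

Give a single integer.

Answer: 22

Derivation:
Initial committed: {b=20, e=11}
Op 1: UPDATE b=22 (auto-commit; committed b=22)
Op 2: BEGIN: in_txn=True, pending={}
Op 3: ROLLBACK: discarded pending []; in_txn=False
Op 4: BEGIN: in_txn=True, pending={}
After op 4: visible(b) = 22 (pending={}, committed={b=22, e=11})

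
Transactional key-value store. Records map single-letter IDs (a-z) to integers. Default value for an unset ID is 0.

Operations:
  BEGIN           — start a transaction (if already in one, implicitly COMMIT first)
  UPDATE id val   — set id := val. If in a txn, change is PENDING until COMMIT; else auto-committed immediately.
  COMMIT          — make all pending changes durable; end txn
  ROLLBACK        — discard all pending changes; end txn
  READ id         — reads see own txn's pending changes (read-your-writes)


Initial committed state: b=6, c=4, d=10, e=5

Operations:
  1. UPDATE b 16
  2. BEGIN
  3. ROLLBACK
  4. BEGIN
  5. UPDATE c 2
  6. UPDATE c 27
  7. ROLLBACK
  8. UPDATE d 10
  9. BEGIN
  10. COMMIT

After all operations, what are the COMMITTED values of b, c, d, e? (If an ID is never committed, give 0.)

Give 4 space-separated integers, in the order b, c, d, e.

Initial committed: {b=6, c=4, d=10, e=5}
Op 1: UPDATE b=16 (auto-commit; committed b=16)
Op 2: BEGIN: in_txn=True, pending={}
Op 3: ROLLBACK: discarded pending []; in_txn=False
Op 4: BEGIN: in_txn=True, pending={}
Op 5: UPDATE c=2 (pending; pending now {c=2})
Op 6: UPDATE c=27 (pending; pending now {c=27})
Op 7: ROLLBACK: discarded pending ['c']; in_txn=False
Op 8: UPDATE d=10 (auto-commit; committed d=10)
Op 9: BEGIN: in_txn=True, pending={}
Op 10: COMMIT: merged [] into committed; committed now {b=16, c=4, d=10, e=5}
Final committed: {b=16, c=4, d=10, e=5}

Answer: 16 4 10 5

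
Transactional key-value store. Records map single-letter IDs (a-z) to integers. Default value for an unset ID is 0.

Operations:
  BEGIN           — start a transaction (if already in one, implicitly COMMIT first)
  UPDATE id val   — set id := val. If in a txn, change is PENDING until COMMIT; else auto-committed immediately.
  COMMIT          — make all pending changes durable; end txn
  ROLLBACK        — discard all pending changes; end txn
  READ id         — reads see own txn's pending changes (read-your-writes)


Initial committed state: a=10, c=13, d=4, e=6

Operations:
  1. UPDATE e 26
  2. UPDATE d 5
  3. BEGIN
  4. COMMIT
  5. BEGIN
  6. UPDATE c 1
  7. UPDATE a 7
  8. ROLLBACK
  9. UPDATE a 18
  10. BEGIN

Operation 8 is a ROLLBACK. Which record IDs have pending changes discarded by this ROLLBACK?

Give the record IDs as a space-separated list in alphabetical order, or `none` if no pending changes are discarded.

Answer: a c

Derivation:
Initial committed: {a=10, c=13, d=4, e=6}
Op 1: UPDATE e=26 (auto-commit; committed e=26)
Op 2: UPDATE d=5 (auto-commit; committed d=5)
Op 3: BEGIN: in_txn=True, pending={}
Op 4: COMMIT: merged [] into committed; committed now {a=10, c=13, d=5, e=26}
Op 5: BEGIN: in_txn=True, pending={}
Op 6: UPDATE c=1 (pending; pending now {c=1})
Op 7: UPDATE a=7 (pending; pending now {a=7, c=1})
Op 8: ROLLBACK: discarded pending ['a', 'c']; in_txn=False
Op 9: UPDATE a=18 (auto-commit; committed a=18)
Op 10: BEGIN: in_txn=True, pending={}
ROLLBACK at op 8 discards: ['a', 'c']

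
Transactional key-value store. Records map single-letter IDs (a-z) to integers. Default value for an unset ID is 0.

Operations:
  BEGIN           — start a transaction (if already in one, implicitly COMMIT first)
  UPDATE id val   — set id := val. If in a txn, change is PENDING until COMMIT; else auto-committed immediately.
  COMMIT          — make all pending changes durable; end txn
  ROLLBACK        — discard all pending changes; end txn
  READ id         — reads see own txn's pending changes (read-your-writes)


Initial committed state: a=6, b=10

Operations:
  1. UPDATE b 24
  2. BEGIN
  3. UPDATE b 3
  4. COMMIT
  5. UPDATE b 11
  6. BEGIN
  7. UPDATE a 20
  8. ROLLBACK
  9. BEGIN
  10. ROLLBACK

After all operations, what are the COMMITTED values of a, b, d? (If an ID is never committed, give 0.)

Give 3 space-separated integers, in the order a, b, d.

Initial committed: {a=6, b=10}
Op 1: UPDATE b=24 (auto-commit; committed b=24)
Op 2: BEGIN: in_txn=True, pending={}
Op 3: UPDATE b=3 (pending; pending now {b=3})
Op 4: COMMIT: merged ['b'] into committed; committed now {a=6, b=3}
Op 5: UPDATE b=11 (auto-commit; committed b=11)
Op 6: BEGIN: in_txn=True, pending={}
Op 7: UPDATE a=20 (pending; pending now {a=20})
Op 8: ROLLBACK: discarded pending ['a']; in_txn=False
Op 9: BEGIN: in_txn=True, pending={}
Op 10: ROLLBACK: discarded pending []; in_txn=False
Final committed: {a=6, b=11}

Answer: 6 11 0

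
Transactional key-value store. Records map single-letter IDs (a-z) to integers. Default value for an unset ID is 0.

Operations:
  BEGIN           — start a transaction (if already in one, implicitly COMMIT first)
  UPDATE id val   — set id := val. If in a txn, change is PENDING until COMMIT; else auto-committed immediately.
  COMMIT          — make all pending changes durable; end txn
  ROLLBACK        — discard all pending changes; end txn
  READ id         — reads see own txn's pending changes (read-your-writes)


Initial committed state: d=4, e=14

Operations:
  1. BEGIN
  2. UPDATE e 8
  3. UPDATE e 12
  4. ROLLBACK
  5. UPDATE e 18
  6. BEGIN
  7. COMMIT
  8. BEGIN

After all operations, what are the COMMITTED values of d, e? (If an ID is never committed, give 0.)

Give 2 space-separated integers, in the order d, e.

Initial committed: {d=4, e=14}
Op 1: BEGIN: in_txn=True, pending={}
Op 2: UPDATE e=8 (pending; pending now {e=8})
Op 3: UPDATE e=12 (pending; pending now {e=12})
Op 4: ROLLBACK: discarded pending ['e']; in_txn=False
Op 5: UPDATE e=18 (auto-commit; committed e=18)
Op 6: BEGIN: in_txn=True, pending={}
Op 7: COMMIT: merged [] into committed; committed now {d=4, e=18}
Op 8: BEGIN: in_txn=True, pending={}
Final committed: {d=4, e=18}

Answer: 4 18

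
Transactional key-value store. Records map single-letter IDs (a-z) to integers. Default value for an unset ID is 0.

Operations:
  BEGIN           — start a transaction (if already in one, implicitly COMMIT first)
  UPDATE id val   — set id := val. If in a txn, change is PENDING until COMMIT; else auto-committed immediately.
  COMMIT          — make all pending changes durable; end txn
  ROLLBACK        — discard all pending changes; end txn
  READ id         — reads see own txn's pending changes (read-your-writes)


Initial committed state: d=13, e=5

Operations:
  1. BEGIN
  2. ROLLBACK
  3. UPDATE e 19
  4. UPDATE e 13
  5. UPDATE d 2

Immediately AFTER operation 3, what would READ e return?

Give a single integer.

Answer: 19

Derivation:
Initial committed: {d=13, e=5}
Op 1: BEGIN: in_txn=True, pending={}
Op 2: ROLLBACK: discarded pending []; in_txn=False
Op 3: UPDATE e=19 (auto-commit; committed e=19)
After op 3: visible(e) = 19 (pending={}, committed={d=13, e=19})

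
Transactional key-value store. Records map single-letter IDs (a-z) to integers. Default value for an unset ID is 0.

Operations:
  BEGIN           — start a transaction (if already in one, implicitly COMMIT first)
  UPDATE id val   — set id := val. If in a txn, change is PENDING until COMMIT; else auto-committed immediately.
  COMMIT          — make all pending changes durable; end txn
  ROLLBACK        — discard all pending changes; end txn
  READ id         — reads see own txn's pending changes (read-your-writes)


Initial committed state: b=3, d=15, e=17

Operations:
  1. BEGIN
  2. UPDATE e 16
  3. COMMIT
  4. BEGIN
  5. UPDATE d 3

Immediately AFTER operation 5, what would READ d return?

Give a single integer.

Initial committed: {b=3, d=15, e=17}
Op 1: BEGIN: in_txn=True, pending={}
Op 2: UPDATE e=16 (pending; pending now {e=16})
Op 3: COMMIT: merged ['e'] into committed; committed now {b=3, d=15, e=16}
Op 4: BEGIN: in_txn=True, pending={}
Op 5: UPDATE d=3 (pending; pending now {d=3})
After op 5: visible(d) = 3 (pending={d=3}, committed={b=3, d=15, e=16})

Answer: 3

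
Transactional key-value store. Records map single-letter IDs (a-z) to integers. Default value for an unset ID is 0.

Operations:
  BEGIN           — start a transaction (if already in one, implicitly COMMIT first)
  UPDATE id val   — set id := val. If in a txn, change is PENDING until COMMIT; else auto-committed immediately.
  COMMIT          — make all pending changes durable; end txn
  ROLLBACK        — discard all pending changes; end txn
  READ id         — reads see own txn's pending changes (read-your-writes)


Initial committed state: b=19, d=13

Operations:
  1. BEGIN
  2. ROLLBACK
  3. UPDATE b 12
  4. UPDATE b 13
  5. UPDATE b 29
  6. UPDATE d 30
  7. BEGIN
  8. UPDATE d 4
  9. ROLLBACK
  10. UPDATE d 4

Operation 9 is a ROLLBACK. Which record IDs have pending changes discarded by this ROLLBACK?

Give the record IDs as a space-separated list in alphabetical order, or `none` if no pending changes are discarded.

Answer: d

Derivation:
Initial committed: {b=19, d=13}
Op 1: BEGIN: in_txn=True, pending={}
Op 2: ROLLBACK: discarded pending []; in_txn=False
Op 3: UPDATE b=12 (auto-commit; committed b=12)
Op 4: UPDATE b=13 (auto-commit; committed b=13)
Op 5: UPDATE b=29 (auto-commit; committed b=29)
Op 6: UPDATE d=30 (auto-commit; committed d=30)
Op 7: BEGIN: in_txn=True, pending={}
Op 8: UPDATE d=4 (pending; pending now {d=4})
Op 9: ROLLBACK: discarded pending ['d']; in_txn=False
Op 10: UPDATE d=4 (auto-commit; committed d=4)
ROLLBACK at op 9 discards: ['d']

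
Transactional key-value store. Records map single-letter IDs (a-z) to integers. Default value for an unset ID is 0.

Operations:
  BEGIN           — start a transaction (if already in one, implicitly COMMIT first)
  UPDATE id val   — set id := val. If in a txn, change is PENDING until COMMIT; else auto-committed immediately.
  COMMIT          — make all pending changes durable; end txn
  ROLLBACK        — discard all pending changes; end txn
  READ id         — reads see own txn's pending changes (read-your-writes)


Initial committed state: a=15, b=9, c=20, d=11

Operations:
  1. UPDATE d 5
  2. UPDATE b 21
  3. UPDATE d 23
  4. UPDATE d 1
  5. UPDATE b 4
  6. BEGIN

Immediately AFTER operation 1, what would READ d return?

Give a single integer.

Initial committed: {a=15, b=9, c=20, d=11}
Op 1: UPDATE d=5 (auto-commit; committed d=5)
After op 1: visible(d) = 5 (pending={}, committed={a=15, b=9, c=20, d=5})

Answer: 5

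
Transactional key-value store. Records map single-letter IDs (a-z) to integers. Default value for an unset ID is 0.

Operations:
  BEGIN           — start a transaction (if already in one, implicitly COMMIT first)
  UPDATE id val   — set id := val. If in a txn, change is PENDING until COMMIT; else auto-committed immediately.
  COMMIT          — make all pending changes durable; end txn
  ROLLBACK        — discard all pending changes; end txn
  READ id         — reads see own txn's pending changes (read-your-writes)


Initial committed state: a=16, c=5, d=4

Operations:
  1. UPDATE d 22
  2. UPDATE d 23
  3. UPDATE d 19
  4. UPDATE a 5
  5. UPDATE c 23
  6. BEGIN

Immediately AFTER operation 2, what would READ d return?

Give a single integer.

Initial committed: {a=16, c=5, d=4}
Op 1: UPDATE d=22 (auto-commit; committed d=22)
Op 2: UPDATE d=23 (auto-commit; committed d=23)
After op 2: visible(d) = 23 (pending={}, committed={a=16, c=5, d=23})

Answer: 23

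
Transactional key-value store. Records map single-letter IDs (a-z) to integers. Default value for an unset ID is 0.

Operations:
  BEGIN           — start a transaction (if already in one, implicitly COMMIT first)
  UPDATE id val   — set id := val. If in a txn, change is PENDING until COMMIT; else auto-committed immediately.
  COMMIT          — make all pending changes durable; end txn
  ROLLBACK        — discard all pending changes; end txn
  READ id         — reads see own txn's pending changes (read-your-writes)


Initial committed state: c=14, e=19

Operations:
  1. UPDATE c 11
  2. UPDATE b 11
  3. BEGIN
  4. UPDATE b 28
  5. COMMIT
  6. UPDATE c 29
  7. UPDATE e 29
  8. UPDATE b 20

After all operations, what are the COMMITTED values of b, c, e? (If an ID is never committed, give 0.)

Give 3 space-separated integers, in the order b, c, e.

Initial committed: {c=14, e=19}
Op 1: UPDATE c=11 (auto-commit; committed c=11)
Op 2: UPDATE b=11 (auto-commit; committed b=11)
Op 3: BEGIN: in_txn=True, pending={}
Op 4: UPDATE b=28 (pending; pending now {b=28})
Op 5: COMMIT: merged ['b'] into committed; committed now {b=28, c=11, e=19}
Op 6: UPDATE c=29 (auto-commit; committed c=29)
Op 7: UPDATE e=29 (auto-commit; committed e=29)
Op 8: UPDATE b=20 (auto-commit; committed b=20)
Final committed: {b=20, c=29, e=29}

Answer: 20 29 29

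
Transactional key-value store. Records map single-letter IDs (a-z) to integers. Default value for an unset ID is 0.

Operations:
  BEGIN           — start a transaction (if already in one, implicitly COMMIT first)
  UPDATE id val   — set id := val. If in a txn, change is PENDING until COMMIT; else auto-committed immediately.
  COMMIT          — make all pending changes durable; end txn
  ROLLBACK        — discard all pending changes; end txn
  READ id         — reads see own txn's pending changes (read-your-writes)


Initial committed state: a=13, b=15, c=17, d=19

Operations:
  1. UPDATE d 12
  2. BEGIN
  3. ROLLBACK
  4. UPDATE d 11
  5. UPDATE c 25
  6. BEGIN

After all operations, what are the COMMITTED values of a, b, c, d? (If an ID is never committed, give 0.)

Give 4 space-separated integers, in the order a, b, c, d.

Initial committed: {a=13, b=15, c=17, d=19}
Op 1: UPDATE d=12 (auto-commit; committed d=12)
Op 2: BEGIN: in_txn=True, pending={}
Op 3: ROLLBACK: discarded pending []; in_txn=False
Op 4: UPDATE d=11 (auto-commit; committed d=11)
Op 5: UPDATE c=25 (auto-commit; committed c=25)
Op 6: BEGIN: in_txn=True, pending={}
Final committed: {a=13, b=15, c=25, d=11}

Answer: 13 15 25 11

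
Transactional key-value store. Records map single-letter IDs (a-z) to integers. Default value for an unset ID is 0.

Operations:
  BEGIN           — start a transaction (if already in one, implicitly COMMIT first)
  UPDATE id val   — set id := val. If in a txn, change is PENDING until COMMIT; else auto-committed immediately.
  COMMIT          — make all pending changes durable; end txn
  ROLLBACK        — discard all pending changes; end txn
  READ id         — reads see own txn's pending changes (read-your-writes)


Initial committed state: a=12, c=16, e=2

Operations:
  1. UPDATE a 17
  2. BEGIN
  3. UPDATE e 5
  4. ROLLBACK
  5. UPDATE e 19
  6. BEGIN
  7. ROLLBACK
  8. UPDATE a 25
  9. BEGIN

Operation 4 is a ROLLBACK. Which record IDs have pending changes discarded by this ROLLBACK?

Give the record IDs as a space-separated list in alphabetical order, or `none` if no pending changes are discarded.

Answer: e

Derivation:
Initial committed: {a=12, c=16, e=2}
Op 1: UPDATE a=17 (auto-commit; committed a=17)
Op 2: BEGIN: in_txn=True, pending={}
Op 3: UPDATE e=5 (pending; pending now {e=5})
Op 4: ROLLBACK: discarded pending ['e']; in_txn=False
Op 5: UPDATE e=19 (auto-commit; committed e=19)
Op 6: BEGIN: in_txn=True, pending={}
Op 7: ROLLBACK: discarded pending []; in_txn=False
Op 8: UPDATE a=25 (auto-commit; committed a=25)
Op 9: BEGIN: in_txn=True, pending={}
ROLLBACK at op 4 discards: ['e']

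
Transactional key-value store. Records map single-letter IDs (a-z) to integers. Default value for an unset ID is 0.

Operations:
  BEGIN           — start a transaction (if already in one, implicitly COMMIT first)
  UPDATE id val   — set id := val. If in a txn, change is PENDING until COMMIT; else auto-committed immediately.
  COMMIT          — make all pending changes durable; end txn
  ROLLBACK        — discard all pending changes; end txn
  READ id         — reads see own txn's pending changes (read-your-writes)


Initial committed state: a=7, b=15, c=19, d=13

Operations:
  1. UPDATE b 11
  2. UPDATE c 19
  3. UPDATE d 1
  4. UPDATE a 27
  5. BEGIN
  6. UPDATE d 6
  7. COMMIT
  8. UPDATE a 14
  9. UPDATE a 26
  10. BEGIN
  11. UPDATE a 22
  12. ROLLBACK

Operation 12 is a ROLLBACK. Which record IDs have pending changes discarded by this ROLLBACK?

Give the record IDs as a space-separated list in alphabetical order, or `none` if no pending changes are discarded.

Initial committed: {a=7, b=15, c=19, d=13}
Op 1: UPDATE b=11 (auto-commit; committed b=11)
Op 2: UPDATE c=19 (auto-commit; committed c=19)
Op 3: UPDATE d=1 (auto-commit; committed d=1)
Op 4: UPDATE a=27 (auto-commit; committed a=27)
Op 5: BEGIN: in_txn=True, pending={}
Op 6: UPDATE d=6 (pending; pending now {d=6})
Op 7: COMMIT: merged ['d'] into committed; committed now {a=27, b=11, c=19, d=6}
Op 8: UPDATE a=14 (auto-commit; committed a=14)
Op 9: UPDATE a=26 (auto-commit; committed a=26)
Op 10: BEGIN: in_txn=True, pending={}
Op 11: UPDATE a=22 (pending; pending now {a=22})
Op 12: ROLLBACK: discarded pending ['a']; in_txn=False
ROLLBACK at op 12 discards: ['a']

Answer: a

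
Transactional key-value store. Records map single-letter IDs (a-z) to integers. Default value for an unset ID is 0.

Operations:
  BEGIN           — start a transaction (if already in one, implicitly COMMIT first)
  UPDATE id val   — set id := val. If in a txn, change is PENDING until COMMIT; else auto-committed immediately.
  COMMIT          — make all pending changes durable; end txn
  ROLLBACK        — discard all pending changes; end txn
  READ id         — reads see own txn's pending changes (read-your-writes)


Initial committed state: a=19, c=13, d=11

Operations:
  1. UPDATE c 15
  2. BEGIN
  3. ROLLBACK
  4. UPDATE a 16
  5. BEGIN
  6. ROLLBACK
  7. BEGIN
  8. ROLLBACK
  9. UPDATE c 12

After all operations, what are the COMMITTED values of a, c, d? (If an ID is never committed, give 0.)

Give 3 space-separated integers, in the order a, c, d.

Answer: 16 12 11

Derivation:
Initial committed: {a=19, c=13, d=11}
Op 1: UPDATE c=15 (auto-commit; committed c=15)
Op 2: BEGIN: in_txn=True, pending={}
Op 3: ROLLBACK: discarded pending []; in_txn=False
Op 4: UPDATE a=16 (auto-commit; committed a=16)
Op 5: BEGIN: in_txn=True, pending={}
Op 6: ROLLBACK: discarded pending []; in_txn=False
Op 7: BEGIN: in_txn=True, pending={}
Op 8: ROLLBACK: discarded pending []; in_txn=False
Op 9: UPDATE c=12 (auto-commit; committed c=12)
Final committed: {a=16, c=12, d=11}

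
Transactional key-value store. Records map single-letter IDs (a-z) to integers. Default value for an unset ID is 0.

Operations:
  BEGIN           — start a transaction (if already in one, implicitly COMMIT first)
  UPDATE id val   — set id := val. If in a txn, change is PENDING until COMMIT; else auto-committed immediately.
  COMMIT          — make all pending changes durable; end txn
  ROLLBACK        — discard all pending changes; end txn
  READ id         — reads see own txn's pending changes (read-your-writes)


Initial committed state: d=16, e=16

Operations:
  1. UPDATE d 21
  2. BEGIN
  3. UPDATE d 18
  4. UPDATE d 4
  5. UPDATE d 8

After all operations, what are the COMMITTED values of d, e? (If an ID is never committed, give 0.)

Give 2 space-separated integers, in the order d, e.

Initial committed: {d=16, e=16}
Op 1: UPDATE d=21 (auto-commit; committed d=21)
Op 2: BEGIN: in_txn=True, pending={}
Op 3: UPDATE d=18 (pending; pending now {d=18})
Op 4: UPDATE d=4 (pending; pending now {d=4})
Op 5: UPDATE d=8 (pending; pending now {d=8})
Final committed: {d=21, e=16}

Answer: 21 16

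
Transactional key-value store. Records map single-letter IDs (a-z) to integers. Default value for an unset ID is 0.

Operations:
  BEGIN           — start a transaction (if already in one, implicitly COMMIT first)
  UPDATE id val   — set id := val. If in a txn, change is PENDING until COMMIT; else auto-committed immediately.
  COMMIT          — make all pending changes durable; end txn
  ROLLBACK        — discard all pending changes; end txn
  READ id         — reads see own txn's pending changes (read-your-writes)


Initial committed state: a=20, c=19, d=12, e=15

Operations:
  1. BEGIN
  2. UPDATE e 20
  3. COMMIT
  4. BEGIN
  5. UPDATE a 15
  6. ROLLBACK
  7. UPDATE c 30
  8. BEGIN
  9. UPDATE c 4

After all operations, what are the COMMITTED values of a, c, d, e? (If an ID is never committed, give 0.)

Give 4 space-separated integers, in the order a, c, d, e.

Answer: 20 30 12 20

Derivation:
Initial committed: {a=20, c=19, d=12, e=15}
Op 1: BEGIN: in_txn=True, pending={}
Op 2: UPDATE e=20 (pending; pending now {e=20})
Op 3: COMMIT: merged ['e'] into committed; committed now {a=20, c=19, d=12, e=20}
Op 4: BEGIN: in_txn=True, pending={}
Op 5: UPDATE a=15 (pending; pending now {a=15})
Op 6: ROLLBACK: discarded pending ['a']; in_txn=False
Op 7: UPDATE c=30 (auto-commit; committed c=30)
Op 8: BEGIN: in_txn=True, pending={}
Op 9: UPDATE c=4 (pending; pending now {c=4})
Final committed: {a=20, c=30, d=12, e=20}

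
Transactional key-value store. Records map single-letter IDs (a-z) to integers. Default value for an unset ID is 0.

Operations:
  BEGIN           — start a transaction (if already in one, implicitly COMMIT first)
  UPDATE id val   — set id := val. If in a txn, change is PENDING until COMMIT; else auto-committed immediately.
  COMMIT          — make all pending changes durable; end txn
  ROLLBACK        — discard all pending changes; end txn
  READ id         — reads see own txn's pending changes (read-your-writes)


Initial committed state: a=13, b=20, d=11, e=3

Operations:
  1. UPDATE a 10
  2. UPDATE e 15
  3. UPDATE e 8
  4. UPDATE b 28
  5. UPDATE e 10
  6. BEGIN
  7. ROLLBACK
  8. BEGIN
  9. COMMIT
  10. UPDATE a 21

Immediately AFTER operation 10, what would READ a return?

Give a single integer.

Answer: 21

Derivation:
Initial committed: {a=13, b=20, d=11, e=3}
Op 1: UPDATE a=10 (auto-commit; committed a=10)
Op 2: UPDATE e=15 (auto-commit; committed e=15)
Op 3: UPDATE e=8 (auto-commit; committed e=8)
Op 4: UPDATE b=28 (auto-commit; committed b=28)
Op 5: UPDATE e=10 (auto-commit; committed e=10)
Op 6: BEGIN: in_txn=True, pending={}
Op 7: ROLLBACK: discarded pending []; in_txn=False
Op 8: BEGIN: in_txn=True, pending={}
Op 9: COMMIT: merged [] into committed; committed now {a=10, b=28, d=11, e=10}
Op 10: UPDATE a=21 (auto-commit; committed a=21)
After op 10: visible(a) = 21 (pending={}, committed={a=21, b=28, d=11, e=10})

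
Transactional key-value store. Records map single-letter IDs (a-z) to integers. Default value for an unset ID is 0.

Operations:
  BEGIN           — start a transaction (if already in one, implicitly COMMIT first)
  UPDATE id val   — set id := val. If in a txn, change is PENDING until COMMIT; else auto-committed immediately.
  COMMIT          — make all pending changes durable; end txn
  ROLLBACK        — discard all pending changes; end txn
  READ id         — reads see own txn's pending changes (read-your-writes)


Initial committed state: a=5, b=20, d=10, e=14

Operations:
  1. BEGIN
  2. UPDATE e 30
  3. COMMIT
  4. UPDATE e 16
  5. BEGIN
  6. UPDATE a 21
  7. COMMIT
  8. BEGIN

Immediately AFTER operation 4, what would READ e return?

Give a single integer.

Initial committed: {a=5, b=20, d=10, e=14}
Op 1: BEGIN: in_txn=True, pending={}
Op 2: UPDATE e=30 (pending; pending now {e=30})
Op 3: COMMIT: merged ['e'] into committed; committed now {a=5, b=20, d=10, e=30}
Op 4: UPDATE e=16 (auto-commit; committed e=16)
After op 4: visible(e) = 16 (pending={}, committed={a=5, b=20, d=10, e=16})

Answer: 16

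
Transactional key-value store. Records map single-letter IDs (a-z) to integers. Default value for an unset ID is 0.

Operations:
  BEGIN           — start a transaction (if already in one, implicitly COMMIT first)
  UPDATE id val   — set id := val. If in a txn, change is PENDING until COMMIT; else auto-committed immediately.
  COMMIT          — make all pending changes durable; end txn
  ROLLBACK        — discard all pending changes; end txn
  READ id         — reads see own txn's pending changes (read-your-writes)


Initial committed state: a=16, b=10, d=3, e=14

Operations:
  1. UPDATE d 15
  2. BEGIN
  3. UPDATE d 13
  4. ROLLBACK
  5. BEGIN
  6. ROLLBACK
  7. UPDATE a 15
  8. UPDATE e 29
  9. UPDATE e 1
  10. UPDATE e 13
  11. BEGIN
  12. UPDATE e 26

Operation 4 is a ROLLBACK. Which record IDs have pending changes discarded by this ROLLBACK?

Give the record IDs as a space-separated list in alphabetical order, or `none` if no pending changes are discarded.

Initial committed: {a=16, b=10, d=3, e=14}
Op 1: UPDATE d=15 (auto-commit; committed d=15)
Op 2: BEGIN: in_txn=True, pending={}
Op 3: UPDATE d=13 (pending; pending now {d=13})
Op 4: ROLLBACK: discarded pending ['d']; in_txn=False
Op 5: BEGIN: in_txn=True, pending={}
Op 6: ROLLBACK: discarded pending []; in_txn=False
Op 7: UPDATE a=15 (auto-commit; committed a=15)
Op 8: UPDATE e=29 (auto-commit; committed e=29)
Op 9: UPDATE e=1 (auto-commit; committed e=1)
Op 10: UPDATE e=13 (auto-commit; committed e=13)
Op 11: BEGIN: in_txn=True, pending={}
Op 12: UPDATE e=26 (pending; pending now {e=26})
ROLLBACK at op 4 discards: ['d']

Answer: d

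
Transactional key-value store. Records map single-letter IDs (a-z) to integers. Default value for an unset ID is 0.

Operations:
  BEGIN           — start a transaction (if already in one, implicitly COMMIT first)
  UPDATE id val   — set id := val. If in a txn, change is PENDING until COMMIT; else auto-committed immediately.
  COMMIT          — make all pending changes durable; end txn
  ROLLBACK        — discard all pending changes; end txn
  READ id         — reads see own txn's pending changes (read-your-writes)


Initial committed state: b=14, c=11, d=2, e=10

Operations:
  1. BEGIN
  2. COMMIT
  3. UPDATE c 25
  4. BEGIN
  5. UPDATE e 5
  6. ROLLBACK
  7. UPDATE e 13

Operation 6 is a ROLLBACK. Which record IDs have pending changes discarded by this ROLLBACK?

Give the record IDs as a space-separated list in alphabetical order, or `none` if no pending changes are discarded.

Initial committed: {b=14, c=11, d=2, e=10}
Op 1: BEGIN: in_txn=True, pending={}
Op 2: COMMIT: merged [] into committed; committed now {b=14, c=11, d=2, e=10}
Op 3: UPDATE c=25 (auto-commit; committed c=25)
Op 4: BEGIN: in_txn=True, pending={}
Op 5: UPDATE e=5 (pending; pending now {e=5})
Op 6: ROLLBACK: discarded pending ['e']; in_txn=False
Op 7: UPDATE e=13 (auto-commit; committed e=13)
ROLLBACK at op 6 discards: ['e']

Answer: e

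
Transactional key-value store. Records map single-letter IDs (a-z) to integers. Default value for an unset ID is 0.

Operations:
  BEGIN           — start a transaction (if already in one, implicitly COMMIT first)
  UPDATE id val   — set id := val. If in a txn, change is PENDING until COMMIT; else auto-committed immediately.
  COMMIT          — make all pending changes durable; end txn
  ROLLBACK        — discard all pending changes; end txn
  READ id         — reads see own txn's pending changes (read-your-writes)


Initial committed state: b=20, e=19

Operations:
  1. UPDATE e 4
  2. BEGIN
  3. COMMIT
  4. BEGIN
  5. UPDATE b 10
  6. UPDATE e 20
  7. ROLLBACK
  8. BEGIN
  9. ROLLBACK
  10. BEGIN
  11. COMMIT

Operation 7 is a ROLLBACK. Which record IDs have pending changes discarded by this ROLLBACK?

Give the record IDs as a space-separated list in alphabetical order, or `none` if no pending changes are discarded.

Answer: b e

Derivation:
Initial committed: {b=20, e=19}
Op 1: UPDATE e=4 (auto-commit; committed e=4)
Op 2: BEGIN: in_txn=True, pending={}
Op 3: COMMIT: merged [] into committed; committed now {b=20, e=4}
Op 4: BEGIN: in_txn=True, pending={}
Op 5: UPDATE b=10 (pending; pending now {b=10})
Op 6: UPDATE e=20 (pending; pending now {b=10, e=20})
Op 7: ROLLBACK: discarded pending ['b', 'e']; in_txn=False
Op 8: BEGIN: in_txn=True, pending={}
Op 9: ROLLBACK: discarded pending []; in_txn=False
Op 10: BEGIN: in_txn=True, pending={}
Op 11: COMMIT: merged [] into committed; committed now {b=20, e=4}
ROLLBACK at op 7 discards: ['b', 'e']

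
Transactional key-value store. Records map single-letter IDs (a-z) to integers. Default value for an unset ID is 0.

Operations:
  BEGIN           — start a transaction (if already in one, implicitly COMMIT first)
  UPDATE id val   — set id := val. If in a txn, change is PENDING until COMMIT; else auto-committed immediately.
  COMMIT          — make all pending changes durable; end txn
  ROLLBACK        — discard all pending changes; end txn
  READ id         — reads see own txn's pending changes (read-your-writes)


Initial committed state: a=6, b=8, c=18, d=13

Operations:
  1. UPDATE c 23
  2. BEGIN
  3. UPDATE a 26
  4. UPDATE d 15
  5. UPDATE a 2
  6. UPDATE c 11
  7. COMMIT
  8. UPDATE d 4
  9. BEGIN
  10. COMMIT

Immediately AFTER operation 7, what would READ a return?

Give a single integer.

Answer: 2

Derivation:
Initial committed: {a=6, b=8, c=18, d=13}
Op 1: UPDATE c=23 (auto-commit; committed c=23)
Op 2: BEGIN: in_txn=True, pending={}
Op 3: UPDATE a=26 (pending; pending now {a=26})
Op 4: UPDATE d=15 (pending; pending now {a=26, d=15})
Op 5: UPDATE a=2 (pending; pending now {a=2, d=15})
Op 6: UPDATE c=11 (pending; pending now {a=2, c=11, d=15})
Op 7: COMMIT: merged ['a', 'c', 'd'] into committed; committed now {a=2, b=8, c=11, d=15}
After op 7: visible(a) = 2 (pending={}, committed={a=2, b=8, c=11, d=15})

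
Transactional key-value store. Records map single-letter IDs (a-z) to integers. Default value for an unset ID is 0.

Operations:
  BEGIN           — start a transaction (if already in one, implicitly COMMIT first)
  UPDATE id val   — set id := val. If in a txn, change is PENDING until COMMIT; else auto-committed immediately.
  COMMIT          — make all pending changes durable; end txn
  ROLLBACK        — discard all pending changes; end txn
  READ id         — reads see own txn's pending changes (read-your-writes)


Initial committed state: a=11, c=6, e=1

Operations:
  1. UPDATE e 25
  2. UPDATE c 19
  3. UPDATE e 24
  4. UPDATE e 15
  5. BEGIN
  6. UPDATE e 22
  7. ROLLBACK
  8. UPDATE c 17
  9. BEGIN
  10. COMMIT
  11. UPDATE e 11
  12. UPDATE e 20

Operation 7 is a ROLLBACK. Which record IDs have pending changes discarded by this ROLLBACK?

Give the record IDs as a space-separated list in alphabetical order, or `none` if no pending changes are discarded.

Initial committed: {a=11, c=6, e=1}
Op 1: UPDATE e=25 (auto-commit; committed e=25)
Op 2: UPDATE c=19 (auto-commit; committed c=19)
Op 3: UPDATE e=24 (auto-commit; committed e=24)
Op 4: UPDATE e=15 (auto-commit; committed e=15)
Op 5: BEGIN: in_txn=True, pending={}
Op 6: UPDATE e=22 (pending; pending now {e=22})
Op 7: ROLLBACK: discarded pending ['e']; in_txn=False
Op 8: UPDATE c=17 (auto-commit; committed c=17)
Op 9: BEGIN: in_txn=True, pending={}
Op 10: COMMIT: merged [] into committed; committed now {a=11, c=17, e=15}
Op 11: UPDATE e=11 (auto-commit; committed e=11)
Op 12: UPDATE e=20 (auto-commit; committed e=20)
ROLLBACK at op 7 discards: ['e']

Answer: e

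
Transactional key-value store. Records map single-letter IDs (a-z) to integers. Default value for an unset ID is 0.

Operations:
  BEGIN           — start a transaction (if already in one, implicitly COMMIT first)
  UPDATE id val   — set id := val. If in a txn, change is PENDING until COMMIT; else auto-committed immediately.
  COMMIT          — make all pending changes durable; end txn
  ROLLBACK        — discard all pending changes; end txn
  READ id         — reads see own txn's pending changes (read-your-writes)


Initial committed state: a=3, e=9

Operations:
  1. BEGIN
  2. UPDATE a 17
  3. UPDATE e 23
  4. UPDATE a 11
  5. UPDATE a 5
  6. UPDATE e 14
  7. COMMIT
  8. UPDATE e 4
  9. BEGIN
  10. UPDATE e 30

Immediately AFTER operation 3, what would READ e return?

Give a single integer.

Initial committed: {a=3, e=9}
Op 1: BEGIN: in_txn=True, pending={}
Op 2: UPDATE a=17 (pending; pending now {a=17})
Op 3: UPDATE e=23 (pending; pending now {a=17, e=23})
After op 3: visible(e) = 23 (pending={a=17, e=23}, committed={a=3, e=9})

Answer: 23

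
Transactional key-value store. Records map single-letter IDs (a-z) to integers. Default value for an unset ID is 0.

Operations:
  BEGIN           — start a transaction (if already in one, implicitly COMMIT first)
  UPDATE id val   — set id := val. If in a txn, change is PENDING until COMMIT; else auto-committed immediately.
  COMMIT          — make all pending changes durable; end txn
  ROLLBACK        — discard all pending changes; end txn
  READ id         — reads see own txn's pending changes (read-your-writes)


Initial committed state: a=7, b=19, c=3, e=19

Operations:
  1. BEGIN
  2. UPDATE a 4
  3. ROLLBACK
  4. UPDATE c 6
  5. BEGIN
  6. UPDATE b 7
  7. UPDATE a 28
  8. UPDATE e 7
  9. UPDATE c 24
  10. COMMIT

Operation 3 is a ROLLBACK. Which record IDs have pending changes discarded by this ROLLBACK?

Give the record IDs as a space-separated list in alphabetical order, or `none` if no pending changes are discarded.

Initial committed: {a=7, b=19, c=3, e=19}
Op 1: BEGIN: in_txn=True, pending={}
Op 2: UPDATE a=4 (pending; pending now {a=4})
Op 3: ROLLBACK: discarded pending ['a']; in_txn=False
Op 4: UPDATE c=6 (auto-commit; committed c=6)
Op 5: BEGIN: in_txn=True, pending={}
Op 6: UPDATE b=7 (pending; pending now {b=7})
Op 7: UPDATE a=28 (pending; pending now {a=28, b=7})
Op 8: UPDATE e=7 (pending; pending now {a=28, b=7, e=7})
Op 9: UPDATE c=24 (pending; pending now {a=28, b=7, c=24, e=7})
Op 10: COMMIT: merged ['a', 'b', 'c', 'e'] into committed; committed now {a=28, b=7, c=24, e=7}
ROLLBACK at op 3 discards: ['a']

Answer: a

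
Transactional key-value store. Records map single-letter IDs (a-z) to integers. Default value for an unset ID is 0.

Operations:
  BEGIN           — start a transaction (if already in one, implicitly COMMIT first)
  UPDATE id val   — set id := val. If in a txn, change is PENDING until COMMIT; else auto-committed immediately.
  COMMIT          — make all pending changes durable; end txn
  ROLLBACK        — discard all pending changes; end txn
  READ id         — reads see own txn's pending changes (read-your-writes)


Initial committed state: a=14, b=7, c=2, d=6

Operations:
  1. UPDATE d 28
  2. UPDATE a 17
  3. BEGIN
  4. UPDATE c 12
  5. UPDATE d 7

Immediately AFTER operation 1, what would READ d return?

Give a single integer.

Answer: 28

Derivation:
Initial committed: {a=14, b=7, c=2, d=6}
Op 1: UPDATE d=28 (auto-commit; committed d=28)
After op 1: visible(d) = 28 (pending={}, committed={a=14, b=7, c=2, d=28})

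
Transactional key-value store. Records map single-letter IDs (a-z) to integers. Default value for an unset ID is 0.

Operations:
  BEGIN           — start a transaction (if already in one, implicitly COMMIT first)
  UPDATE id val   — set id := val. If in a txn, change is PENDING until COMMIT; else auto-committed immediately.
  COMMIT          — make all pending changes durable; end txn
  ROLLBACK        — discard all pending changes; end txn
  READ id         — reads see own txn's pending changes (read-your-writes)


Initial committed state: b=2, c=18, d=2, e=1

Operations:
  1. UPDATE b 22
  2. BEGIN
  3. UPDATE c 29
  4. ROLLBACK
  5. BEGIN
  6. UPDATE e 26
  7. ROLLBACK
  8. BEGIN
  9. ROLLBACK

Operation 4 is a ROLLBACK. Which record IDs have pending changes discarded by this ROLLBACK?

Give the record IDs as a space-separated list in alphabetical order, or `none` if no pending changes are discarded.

Initial committed: {b=2, c=18, d=2, e=1}
Op 1: UPDATE b=22 (auto-commit; committed b=22)
Op 2: BEGIN: in_txn=True, pending={}
Op 3: UPDATE c=29 (pending; pending now {c=29})
Op 4: ROLLBACK: discarded pending ['c']; in_txn=False
Op 5: BEGIN: in_txn=True, pending={}
Op 6: UPDATE e=26 (pending; pending now {e=26})
Op 7: ROLLBACK: discarded pending ['e']; in_txn=False
Op 8: BEGIN: in_txn=True, pending={}
Op 9: ROLLBACK: discarded pending []; in_txn=False
ROLLBACK at op 4 discards: ['c']

Answer: c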